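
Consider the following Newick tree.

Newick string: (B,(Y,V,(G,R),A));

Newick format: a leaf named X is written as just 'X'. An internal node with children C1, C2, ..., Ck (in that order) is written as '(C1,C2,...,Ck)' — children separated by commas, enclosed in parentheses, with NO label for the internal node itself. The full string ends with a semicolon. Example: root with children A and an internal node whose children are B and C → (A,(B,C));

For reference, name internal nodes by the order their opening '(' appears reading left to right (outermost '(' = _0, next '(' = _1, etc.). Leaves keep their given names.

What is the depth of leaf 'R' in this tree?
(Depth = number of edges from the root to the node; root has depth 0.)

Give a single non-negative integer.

Newick: (B,(Y,V,(G,R),A));
Naming internals by '(' encounter order: outermost '(' = _0, next = _1, ...
Query node: R
Path from root: _0 -> _1 -> _2 -> R
Depth of R: 3 (number of edges from root)

Answer: 3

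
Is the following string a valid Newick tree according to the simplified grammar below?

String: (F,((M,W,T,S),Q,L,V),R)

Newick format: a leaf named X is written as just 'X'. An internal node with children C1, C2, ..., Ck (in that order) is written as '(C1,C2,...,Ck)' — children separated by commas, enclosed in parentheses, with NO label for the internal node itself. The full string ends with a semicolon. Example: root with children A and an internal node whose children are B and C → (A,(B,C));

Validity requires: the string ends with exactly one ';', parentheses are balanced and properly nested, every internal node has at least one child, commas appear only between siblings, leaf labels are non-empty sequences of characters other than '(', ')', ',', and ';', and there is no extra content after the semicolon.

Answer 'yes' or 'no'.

Answer: no

Derivation:
Input: (F,((M,W,T,S),Q,L,V),R)
Paren balance: 3 '(' vs 3 ')' OK
Ends with single ';': False
Full parse: FAILS (must end with ;)
Valid: False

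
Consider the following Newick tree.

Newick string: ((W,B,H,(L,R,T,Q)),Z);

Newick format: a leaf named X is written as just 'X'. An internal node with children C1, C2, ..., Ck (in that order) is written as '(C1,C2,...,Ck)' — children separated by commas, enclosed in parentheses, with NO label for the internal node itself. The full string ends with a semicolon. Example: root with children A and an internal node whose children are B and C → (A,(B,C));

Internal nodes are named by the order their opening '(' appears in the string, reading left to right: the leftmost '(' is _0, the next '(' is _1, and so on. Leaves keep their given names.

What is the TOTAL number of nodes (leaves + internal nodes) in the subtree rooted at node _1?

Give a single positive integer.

Answer: 9

Derivation:
Newick: ((W,B,H,(L,R,T,Q)),Z);
Locate _1: it is the '(' at position 1 (the 2nd '(' reading left to right).
Query: subtree rooted at _1
_1: subtree_size = 1 + 8
  W: subtree_size = 1 + 0
  B: subtree_size = 1 + 0
  H: subtree_size = 1 + 0
  _2: subtree_size = 1 + 4
    L: subtree_size = 1 + 0
    R: subtree_size = 1 + 0
    T: subtree_size = 1 + 0
    Q: subtree_size = 1 + 0
Total subtree size of _1: 9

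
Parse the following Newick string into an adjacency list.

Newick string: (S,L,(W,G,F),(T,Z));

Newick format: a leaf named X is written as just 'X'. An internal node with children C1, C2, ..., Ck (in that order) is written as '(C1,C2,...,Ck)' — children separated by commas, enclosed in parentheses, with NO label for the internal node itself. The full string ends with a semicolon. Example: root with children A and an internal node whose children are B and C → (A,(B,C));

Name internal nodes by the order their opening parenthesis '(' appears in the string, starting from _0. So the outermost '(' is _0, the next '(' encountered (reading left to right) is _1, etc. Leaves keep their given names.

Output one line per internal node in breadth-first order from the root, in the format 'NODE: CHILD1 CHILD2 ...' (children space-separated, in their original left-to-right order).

Input: (S,L,(W,G,F),(T,Z));
Scanning left-to-right, naming '(' by encounter order:
  pos 0: '(' -> open internal node _0 (depth 1)
  pos 5: '(' -> open internal node _1 (depth 2)
  pos 11: ')' -> close internal node _1 (now at depth 1)
  pos 13: '(' -> open internal node _2 (depth 2)
  pos 17: ')' -> close internal node _2 (now at depth 1)
  pos 18: ')' -> close internal node _0 (now at depth 0)
Total internal nodes: 3
BFS adjacency from root:
  _0: S L _1 _2
  _1: W G F
  _2: T Z

Answer: _0: S L _1 _2
_1: W G F
_2: T Z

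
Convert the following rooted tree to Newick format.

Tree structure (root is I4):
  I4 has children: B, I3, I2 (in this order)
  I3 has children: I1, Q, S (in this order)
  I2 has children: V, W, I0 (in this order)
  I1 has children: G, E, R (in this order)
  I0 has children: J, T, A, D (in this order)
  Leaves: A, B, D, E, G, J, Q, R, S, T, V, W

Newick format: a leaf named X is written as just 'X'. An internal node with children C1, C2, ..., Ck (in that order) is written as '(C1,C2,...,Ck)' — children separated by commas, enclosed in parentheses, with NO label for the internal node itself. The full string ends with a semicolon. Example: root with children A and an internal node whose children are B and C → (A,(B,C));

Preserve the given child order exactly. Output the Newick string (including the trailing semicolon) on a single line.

internal I4 with children ['B', 'I3', 'I2']
  leaf 'B' → 'B'
  internal I3 with children ['I1', 'Q', 'S']
    internal I1 with children ['G', 'E', 'R']
      leaf 'G' → 'G'
      leaf 'E' → 'E'
      leaf 'R' → 'R'
    → '(G,E,R)'
    leaf 'Q' → 'Q'
    leaf 'S' → 'S'
  → '((G,E,R),Q,S)'
  internal I2 with children ['V', 'W', 'I0']
    leaf 'V' → 'V'
    leaf 'W' → 'W'
    internal I0 with children ['J', 'T', 'A', 'D']
      leaf 'J' → 'J'
      leaf 'T' → 'T'
      leaf 'A' → 'A'
      leaf 'D' → 'D'
    → '(J,T,A,D)'
  → '(V,W,(J,T,A,D))'
→ '(B,((G,E,R),Q,S),(V,W,(J,T,A,D)))'
Final: (B,((G,E,R),Q,S),(V,W,(J,T,A,D)));

Answer: (B,((G,E,R),Q,S),(V,W,(J,T,A,D)));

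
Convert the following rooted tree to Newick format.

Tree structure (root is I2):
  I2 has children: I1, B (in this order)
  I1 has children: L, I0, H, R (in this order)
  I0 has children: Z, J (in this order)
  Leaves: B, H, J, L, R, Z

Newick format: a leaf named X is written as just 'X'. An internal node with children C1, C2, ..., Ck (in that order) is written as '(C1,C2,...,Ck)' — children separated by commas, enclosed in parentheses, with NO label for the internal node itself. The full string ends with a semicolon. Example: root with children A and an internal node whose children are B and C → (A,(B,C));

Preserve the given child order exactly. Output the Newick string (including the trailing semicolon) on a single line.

Answer: ((L,(Z,J),H,R),B);

Derivation:
internal I2 with children ['I1', 'B']
  internal I1 with children ['L', 'I0', 'H', 'R']
    leaf 'L' → 'L'
    internal I0 with children ['Z', 'J']
      leaf 'Z' → 'Z'
      leaf 'J' → 'J'
    → '(Z,J)'
    leaf 'H' → 'H'
    leaf 'R' → 'R'
  → '(L,(Z,J),H,R)'
  leaf 'B' → 'B'
→ '((L,(Z,J),H,R),B)'
Final: ((L,(Z,J),H,R),B);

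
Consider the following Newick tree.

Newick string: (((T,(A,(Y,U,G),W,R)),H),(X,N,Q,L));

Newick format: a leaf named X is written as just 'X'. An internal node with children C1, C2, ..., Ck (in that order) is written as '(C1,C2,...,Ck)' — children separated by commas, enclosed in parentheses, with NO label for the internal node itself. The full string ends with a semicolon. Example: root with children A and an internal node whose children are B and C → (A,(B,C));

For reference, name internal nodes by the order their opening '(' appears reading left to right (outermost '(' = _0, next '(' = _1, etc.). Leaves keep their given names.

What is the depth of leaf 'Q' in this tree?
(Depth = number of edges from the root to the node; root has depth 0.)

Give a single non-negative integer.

Newick: (((T,(A,(Y,U,G),W,R)),H),(X,N,Q,L));
Naming internals by '(' encounter order: outermost '(' = _0, next = _1, ...
Query node: Q
Path from root: _0 -> _5 -> Q
Depth of Q: 2 (number of edges from root)

Answer: 2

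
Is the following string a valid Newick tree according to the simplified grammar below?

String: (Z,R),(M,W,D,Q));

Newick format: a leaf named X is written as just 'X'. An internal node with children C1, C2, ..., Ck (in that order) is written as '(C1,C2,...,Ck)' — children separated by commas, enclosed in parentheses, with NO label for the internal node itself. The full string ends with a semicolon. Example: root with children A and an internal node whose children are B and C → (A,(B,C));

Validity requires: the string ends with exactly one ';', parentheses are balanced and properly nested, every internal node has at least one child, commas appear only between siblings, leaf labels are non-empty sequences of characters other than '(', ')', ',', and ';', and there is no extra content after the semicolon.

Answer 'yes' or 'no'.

Input: (Z,R),(M,W,D,Q));
Paren balance: 2 '(' vs 3 ')' MISMATCH
Ends with single ';': True
Full parse: FAILS (extra content after tree at pos 5)
Valid: False

Answer: no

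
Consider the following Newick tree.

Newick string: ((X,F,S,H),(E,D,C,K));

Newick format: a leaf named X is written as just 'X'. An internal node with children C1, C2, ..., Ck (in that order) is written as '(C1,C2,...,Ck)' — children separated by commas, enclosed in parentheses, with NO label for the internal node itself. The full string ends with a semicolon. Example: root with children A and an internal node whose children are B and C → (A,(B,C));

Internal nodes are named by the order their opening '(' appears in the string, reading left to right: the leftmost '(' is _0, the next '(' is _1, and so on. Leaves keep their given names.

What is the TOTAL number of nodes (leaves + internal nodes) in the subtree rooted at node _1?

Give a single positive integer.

Newick: ((X,F,S,H),(E,D,C,K));
Locate _1: it is the '(' at position 1 (the 2nd '(' reading left to right).
Query: subtree rooted at _1
_1: subtree_size = 1 + 4
  X: subtree_size = 1 + 0
  F: subtree_size = 1 + 0
  S: subtree_size = 1 + 0
  H: subtree_size = 1 + 0
Total subtree size of _1: 5

Answer: 5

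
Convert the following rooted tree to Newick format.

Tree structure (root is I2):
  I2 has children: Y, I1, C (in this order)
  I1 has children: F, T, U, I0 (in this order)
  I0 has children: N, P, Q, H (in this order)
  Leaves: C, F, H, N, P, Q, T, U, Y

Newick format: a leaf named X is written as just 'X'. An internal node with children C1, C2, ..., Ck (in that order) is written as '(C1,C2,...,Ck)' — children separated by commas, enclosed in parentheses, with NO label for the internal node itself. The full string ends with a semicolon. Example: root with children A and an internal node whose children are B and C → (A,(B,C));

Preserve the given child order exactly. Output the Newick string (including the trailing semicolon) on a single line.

internal I2 with children ['Y', 'I1', 'C']
  leaf 'Y' → 'Y'
  internal I1 with children ['F', 'T', 'U', 'I0']
    leaf 'F' → 'F'
    leaf 'T' → 'T'
    leaf 'U' → 'U'
    internal I0 with children ['N', 'P', 'Q', 'H']
      leaf 'N' → 'N'
      leaf 'P' → 'P'
      leaf 'Q' → 'Q'
      leaf 'H' → 'H'
    → '(N,P,Q,H)'
  → '(F,T,U,(N,P,Q,H))'
  leaf 'C' → 'C'
→ '(Y,(F,T,U,(N,P,Q,H)),C)'
Final: (Y,(F,T,U,(N,P,Q,H)),C);

Answer: (Y,(F,T,U,(N,P,Q,H)),C);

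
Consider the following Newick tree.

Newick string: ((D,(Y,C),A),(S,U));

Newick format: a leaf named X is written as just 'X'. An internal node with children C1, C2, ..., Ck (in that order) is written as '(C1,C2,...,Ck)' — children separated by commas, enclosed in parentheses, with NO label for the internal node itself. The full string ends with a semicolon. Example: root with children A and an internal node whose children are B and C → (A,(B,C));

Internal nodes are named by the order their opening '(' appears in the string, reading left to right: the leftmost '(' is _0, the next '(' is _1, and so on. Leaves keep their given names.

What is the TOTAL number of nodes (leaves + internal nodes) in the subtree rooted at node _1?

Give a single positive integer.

Answer: 6

Derivation:
Newick: ((D,(Y,C),A),(S,U));
Locate _1: it is the '(' at position 1 (the 2nd '(' reading left to right).
Query: subtree rooted at _1
_1: subtree_size = 1 + 5
  D: subtree_size = 1 + 0
  _2: subtree_size = 1 + 2
    Y: subtree_size = 1 + 0
    C: subtree_size = 1 + 0
  A: subtree_size = 1 + 0
Total subtree size of _1: 6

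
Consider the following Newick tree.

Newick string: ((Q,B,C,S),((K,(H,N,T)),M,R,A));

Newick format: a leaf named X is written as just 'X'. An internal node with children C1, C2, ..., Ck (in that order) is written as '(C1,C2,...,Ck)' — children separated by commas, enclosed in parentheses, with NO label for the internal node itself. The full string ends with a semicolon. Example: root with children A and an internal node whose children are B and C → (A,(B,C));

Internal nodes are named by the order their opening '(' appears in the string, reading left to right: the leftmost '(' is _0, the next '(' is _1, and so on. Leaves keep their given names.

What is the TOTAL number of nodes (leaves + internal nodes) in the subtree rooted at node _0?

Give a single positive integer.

Newick: ((Q,B,C,S),((K,(H,N,T)),M,R,A));
Locate _0: it is the '(' at position 0 (the 1st '(' reading left to right).
Query: subtree rooted at _0
_0: subtree_size = 1 + 15
  _1: subtree_size = 1 + 4
    Q: subtree_size = 1 + 0
    B: subtree_size = 1 + 0
    C: subtree_size = 1 + 0
    S: subtree_size = 1 + 0
  _2: subtree_size = 1 + 9
    _3: subtree_size = 1 + 5
      K: subtree_size = 1 + 0
      _4: subtree_size = 1 + 3
        H: subtree_size = 1 + 0
        N: subtree_size = 1 + 0
        T: subtree_size = 1 + 0
    M: subtree_size = 1 + 0
    R: subtree_size = 1 + 0
    A: subtree_size = 1 + 0
Total subtree size of _0: 16

Answer: 16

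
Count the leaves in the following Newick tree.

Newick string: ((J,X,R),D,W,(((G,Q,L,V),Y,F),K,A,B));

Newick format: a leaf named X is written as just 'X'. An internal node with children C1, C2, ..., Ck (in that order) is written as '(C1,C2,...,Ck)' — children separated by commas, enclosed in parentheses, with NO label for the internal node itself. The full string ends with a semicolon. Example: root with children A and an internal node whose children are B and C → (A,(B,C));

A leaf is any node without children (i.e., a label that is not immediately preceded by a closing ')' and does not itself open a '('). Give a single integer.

Answer: 14

Derivation:
Newick: ((J,X,R),D,W,(((G,Q,L,V),Y,F),K,A,B));
Scan left-to-right; a leaf is any maximal label run not followed by '(':
  pos 2: leaf 'J' → count = 1
  pos 4: leaf 'X' → count = 2
  pos 6: leaf 'R' → count = 3
  pos 9: leaf 'D' → count = 4
  pos 11: leaf 'W' → count = 5
  pos 16: leaf 'G' → count = 6
  pos 18: leaf 'Q' → count = 7
  pos 20: leaf 'L' → count = 8
  pos 22: leaf 'V' → count = 9
  pos 25: leaf 'Y' → count = 10
  pos 27: leaf 'F' → count = 11
  pos 30: leaf 'K' → count = 12
  pos 32: leaf 'A' → count = 13
  pos 34: leaf 'B' → count = 14
Total leaves: 14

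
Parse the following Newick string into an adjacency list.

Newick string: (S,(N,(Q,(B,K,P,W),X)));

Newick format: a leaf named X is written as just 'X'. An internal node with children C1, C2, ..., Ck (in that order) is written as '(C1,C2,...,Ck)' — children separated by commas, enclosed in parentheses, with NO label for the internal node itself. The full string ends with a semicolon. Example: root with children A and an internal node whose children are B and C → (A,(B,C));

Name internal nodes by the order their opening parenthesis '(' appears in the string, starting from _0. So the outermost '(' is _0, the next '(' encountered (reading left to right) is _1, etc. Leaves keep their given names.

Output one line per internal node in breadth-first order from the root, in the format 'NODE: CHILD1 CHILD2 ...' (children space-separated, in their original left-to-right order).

Answer: _0: S _1
_1: N _2
_2: Q _3 X
_3: B K P W

Derivation:
Input: (S,(N,(Q,(B,K,P,W),X)));
Scanning left-to-right, naming '(' by encounter order:
  pos 0: '(' -> open internal node _0 (depth 1)
  pos 3: '(' -> open internal node _1 (depth 2)
  pos 6: '(' -> open internal node _2 (depth 3)
  pos 9: '(' -> open internal node _3 (depth 4)
  pos 17: ')' -> close internal node _3 (now at depth 3)
  pos 20: ')' -> close internal node _2 (now at depth 2)
  pos 21: ')' -> close internal node _1 (now at depth 1)
  pos 22: ')' -> close internal node _0 (now at depth 0)
Total internal nodes: 4
BFS adjacency from root:
  _0: S _1
  _1: N _2
  _2: Q _3 X
  _3: B K P W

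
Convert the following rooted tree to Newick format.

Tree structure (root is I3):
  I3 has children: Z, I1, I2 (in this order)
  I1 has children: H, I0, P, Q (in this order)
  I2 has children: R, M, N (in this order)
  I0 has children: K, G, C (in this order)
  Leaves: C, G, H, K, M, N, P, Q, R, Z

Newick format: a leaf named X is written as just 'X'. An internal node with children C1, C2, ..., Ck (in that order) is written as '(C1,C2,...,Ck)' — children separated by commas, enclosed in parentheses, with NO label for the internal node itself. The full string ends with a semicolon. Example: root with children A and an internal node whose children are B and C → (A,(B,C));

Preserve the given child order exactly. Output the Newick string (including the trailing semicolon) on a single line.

internal I3 with children ['Z', 'I1', 'I2']
  leaf 'Z' → 'Z'
  internal I1 with children ['H', 'I0', 'P', 'Q']
    leaf 'H' → 'H'
    internal I0 with children ['K', 'G', 'C']
      leaf 'K' → 'K'
      leaf 'G' → 'G'
      leaf 'C' → 'C'
    → '(K,G,C)'
    leaf 'P' → 'P'
    leaf 'Q' → 'Q'
  → '(H,(K,G,C),P,Q)'
  internal I2 with children ['R', 'M', 'N']
    leaf 'R' → 'R'
    leaf 'M' → 'M'
    leaf 'N' → 'N'
  → '(R,M,N)'
→ '(Z,(H,(K,G,C),P,Q),(R,M,N))'
Final: (Z,(H,(K,G,C),P,Q),(R,M,N));

Answer: (Z,(H,(K,G,C),P,Q),(R,M,N));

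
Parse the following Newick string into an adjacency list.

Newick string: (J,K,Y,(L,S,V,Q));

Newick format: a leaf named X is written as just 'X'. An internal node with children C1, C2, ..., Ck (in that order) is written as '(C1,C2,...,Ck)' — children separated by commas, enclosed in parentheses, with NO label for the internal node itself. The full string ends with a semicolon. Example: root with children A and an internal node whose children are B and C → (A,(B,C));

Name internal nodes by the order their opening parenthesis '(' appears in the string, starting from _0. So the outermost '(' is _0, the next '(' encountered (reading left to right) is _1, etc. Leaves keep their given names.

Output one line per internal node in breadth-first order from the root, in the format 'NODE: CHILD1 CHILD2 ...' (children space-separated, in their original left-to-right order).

Answer: _0: J K Y _1
_1: L S V Q

Derivation:
Input: (J,K,Y,(L,S,V,Q));
Scanning left-to-right, naming '(' by encounter order:
  pos 0: '(' -> open internal node _0 (depth 1)
  pos 7: '(' -> open internal node _1 (depth 2)
  pos 15: ')' -> close internal node _1 (now at depth 1)
  pos 16: ')' -> close internal node _0 (now at depth 0)
Total internal nodes: 2
BFS adjacency from root:
  _0: J K Y _1
  _1: L S V Q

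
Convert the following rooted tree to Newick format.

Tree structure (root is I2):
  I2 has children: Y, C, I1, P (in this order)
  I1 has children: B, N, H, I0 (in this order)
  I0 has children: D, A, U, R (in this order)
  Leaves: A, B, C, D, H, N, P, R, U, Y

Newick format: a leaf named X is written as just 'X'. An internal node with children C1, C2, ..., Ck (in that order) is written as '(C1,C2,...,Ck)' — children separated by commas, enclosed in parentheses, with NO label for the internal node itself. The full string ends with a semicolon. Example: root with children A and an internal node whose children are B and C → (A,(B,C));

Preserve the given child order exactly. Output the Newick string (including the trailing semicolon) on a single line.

Answer: (Y,C,(B,N,H,(D,A,U,R)),P);

Derivation:
internal I2 with children ['Y', 'C', 'I1', 'P']
  leaf 'Y' → 'Y'
  leaf 'C' → 'C'
  internal I1 with children ['B', 'N', 'H', 'I0']
    leaf 'B' → 'B'
    leaf 'N' → 'N'
    leaf 'H' → 'H'
    internal I0 with children ['D', 'A', 'U', 'R']
      leaf 'D' → 'D'
      leaf 'A' → 'A'
      leaf 'U' → 'U'
      leaf 'R' → 'R'
    → '(D,A,U,R)'
  → '(B,N,H,(D,A,U,R))'
  leaf 'P' → 'P'
→ '(Y,C,(B,N,H,(D,A,U,R)),P)'
Final: (Y,C,(B,N,H,(D,A,U,R)),P);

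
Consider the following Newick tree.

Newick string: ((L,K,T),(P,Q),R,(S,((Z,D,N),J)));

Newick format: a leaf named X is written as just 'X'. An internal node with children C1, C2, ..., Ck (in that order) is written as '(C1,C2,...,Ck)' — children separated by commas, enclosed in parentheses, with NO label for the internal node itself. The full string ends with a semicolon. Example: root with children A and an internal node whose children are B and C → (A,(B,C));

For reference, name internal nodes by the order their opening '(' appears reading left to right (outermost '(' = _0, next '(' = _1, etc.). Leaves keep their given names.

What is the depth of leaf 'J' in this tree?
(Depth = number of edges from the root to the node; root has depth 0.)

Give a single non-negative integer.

Answer: 3

Derivation:
Newick: ((L,K,T),(P,Q),R,(S,((Z,D,N),J)));
Naming internals by '(' encounter order: outermost '(' = _0, next = _1, ...
Query node: J
Path from root: _0 -> _3 -> _4 -> J
Depth of J: 3 (number of edges from root)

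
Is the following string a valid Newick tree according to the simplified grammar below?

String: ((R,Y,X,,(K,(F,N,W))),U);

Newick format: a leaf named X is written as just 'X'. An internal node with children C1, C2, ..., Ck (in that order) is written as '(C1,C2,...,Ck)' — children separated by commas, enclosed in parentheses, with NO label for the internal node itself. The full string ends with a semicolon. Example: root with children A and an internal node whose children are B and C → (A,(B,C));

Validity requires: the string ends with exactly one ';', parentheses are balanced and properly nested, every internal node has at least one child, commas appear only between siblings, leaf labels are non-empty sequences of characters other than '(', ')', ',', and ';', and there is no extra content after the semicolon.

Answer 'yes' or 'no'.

Input: ((R,Y,X,,(K,(F,N,W))),U);
Paren balance: 4 '(' vs 4 ')' OK
Ends with single ';': True
Full parse: FAILS (empty leaf label at pos 8)
Valid: False

Answer: no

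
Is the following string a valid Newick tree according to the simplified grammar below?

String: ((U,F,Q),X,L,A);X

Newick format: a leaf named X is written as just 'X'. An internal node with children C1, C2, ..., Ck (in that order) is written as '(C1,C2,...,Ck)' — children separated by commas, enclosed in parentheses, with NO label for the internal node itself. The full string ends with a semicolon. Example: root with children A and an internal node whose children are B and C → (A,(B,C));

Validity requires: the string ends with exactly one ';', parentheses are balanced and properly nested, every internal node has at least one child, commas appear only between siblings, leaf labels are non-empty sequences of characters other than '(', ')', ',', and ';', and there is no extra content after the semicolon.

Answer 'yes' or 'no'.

Input: ((U,F,Q),X,L,A);X
Paren balance: 2 '(' vs 2 ')' OK
Ends with single ';': False
Full parse: FAILS (must end with ;)
Valid: False

Answer: no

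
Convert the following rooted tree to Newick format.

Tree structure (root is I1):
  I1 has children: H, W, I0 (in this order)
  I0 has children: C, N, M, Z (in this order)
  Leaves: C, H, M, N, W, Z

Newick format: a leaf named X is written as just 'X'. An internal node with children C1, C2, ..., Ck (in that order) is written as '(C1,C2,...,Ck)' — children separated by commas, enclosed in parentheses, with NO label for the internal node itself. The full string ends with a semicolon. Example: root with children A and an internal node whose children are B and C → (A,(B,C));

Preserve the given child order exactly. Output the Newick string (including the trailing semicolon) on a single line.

Answer: (H,W,(C,N,M,Z));

Derivation:
internal I1 with children ['H', 'W', 'I0']
  leaf 'H' → 'H'
  leaf 'W' → 'W'
  internal I0 with children ['C', 'N', 'M', 'Z']
    leaf 'C' → 'C'
    leaf 'N' → 'N'
    leaf 'M' → 'M'
    leaf 'Z' → 'Z'
  → '(C,N,M,Z)'
→ '(H,W,(C,N,M,Z))'
Final: (H,W,(C,N,M,Z));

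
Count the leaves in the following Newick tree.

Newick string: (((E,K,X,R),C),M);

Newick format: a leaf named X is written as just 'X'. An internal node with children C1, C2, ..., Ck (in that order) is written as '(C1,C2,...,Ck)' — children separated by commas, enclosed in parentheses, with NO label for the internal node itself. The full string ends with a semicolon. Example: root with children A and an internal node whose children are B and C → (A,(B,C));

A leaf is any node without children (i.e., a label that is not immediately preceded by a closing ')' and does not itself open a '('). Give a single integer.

Answer: 6

Derivation:
Newick: (((E,K,X,R),C),M);
Scan left-to-right; a leaf is any maximal label run not followed by '(':
  pos 3: leaf 'E' → count = 1
  pos 5: leaf 'K' → count = 2
  pos 7: leaf 'X' → count = 3
  pos 9: leaf 'R' → count = 4
  pos 12: leaf 'C' → count = 5
  pos 15: leaf 'M' → count = 6
Total leaves: 6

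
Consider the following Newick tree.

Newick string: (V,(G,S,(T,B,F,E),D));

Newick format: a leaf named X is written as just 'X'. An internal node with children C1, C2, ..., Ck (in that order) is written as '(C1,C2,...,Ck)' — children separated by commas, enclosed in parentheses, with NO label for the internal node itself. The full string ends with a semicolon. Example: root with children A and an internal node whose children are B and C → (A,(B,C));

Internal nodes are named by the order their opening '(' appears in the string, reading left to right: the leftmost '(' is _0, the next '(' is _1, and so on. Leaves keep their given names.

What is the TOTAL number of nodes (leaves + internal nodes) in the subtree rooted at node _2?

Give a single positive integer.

Newick: (V,(G,S,(T,B,F,E),D));
Locate _2: it is the '(' at position 8 (the 3rd '(' reading left to right).
Query: subtree rooted at _2
_2: subtree_size = 1 + 4
  T: subtree_size = 1 + 0
  B: subtree_size = 1 + 0
  F: subtree_size = 1 + 0
  E: subtree_size = 1 + 0
Total subtree size of _2: 5

Answer: 5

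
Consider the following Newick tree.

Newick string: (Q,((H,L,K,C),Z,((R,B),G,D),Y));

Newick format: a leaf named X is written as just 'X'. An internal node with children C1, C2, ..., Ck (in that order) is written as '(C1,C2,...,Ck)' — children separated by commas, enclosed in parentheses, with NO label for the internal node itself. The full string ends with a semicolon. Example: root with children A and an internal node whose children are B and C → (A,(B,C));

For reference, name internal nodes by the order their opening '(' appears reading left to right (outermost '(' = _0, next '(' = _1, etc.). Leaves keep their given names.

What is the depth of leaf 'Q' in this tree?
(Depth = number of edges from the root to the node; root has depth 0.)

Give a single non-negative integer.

Newick: (Q,((H,L,K,C),Z,((R,B),G,D),Y));
Naming internals by '(' encounter order: outermost '(' = _0, next = _1, ...
Query node: Q
Path from root: _0 -> Q
Depth of Q: 1 (number of edges from root)

Answer: 1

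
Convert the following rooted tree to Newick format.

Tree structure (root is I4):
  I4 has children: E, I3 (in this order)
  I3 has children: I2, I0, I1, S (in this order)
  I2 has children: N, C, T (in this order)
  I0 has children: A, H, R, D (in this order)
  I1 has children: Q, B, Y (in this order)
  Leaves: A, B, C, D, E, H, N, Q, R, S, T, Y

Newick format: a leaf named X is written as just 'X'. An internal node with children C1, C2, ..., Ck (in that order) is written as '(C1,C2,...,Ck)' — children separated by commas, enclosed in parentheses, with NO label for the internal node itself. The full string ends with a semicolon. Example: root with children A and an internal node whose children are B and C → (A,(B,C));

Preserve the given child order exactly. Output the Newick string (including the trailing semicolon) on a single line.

Answer: (E,((N,C,T),(A,H,R,D),(Q,B,Y),S));

Derivation:
internal I4 with children ['E', 'I3']
  leaf 'E' → 'E'
  internal I3 with children ['I2', 'I0', 'I1', 'S']
    internal I2 with children ['N', 'C', 'T']
      leaf 'N' → 'N'
      leaf 'C' → 'C'
      leaf 'T' → 'T'
    → '(N,C,T)'
    internal I0 with children ['A', 'H', 'R', 'D']
      leaf 'A' → 'A'
      leaf 'H' → 'H'
      leaf 'R' → 'R'
      leaf 'D' → 'D'
    → '(A,H,R,D)'
    internal I1 with children ['Q', 'B', 'Y']
      leaf 'Q' → 'Q'
      leaf 'B' → 'B'
      leaf 'Y' → 'Y'
    → '(Q,B,Y)'
    leaf 'S' → 'S'
  → '((N,C,T),(A,H,R,D),(Q,B,Y),S)'
→ '(E,((N,C,T),(A,H,R,D),(Q,B,Y),S))'
Final: (E,((N,C,T),(A,H,R,D),(Q,B,Y),S));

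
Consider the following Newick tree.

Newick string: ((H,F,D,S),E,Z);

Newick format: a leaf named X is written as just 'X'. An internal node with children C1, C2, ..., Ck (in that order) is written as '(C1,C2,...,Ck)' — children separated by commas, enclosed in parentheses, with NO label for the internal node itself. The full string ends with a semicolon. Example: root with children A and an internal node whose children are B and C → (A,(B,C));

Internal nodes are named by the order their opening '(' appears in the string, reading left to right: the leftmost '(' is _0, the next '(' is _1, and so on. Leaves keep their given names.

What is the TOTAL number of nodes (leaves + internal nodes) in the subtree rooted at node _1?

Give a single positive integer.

Answer: 5

Derivation:
Newick: ((H,F,D,S),E,Z);
Locate _1: it is the '(' at position 1 (the 2nd '(' reading left to right).
Query: subtree rooted at _1
_1: subtree_size = 1 + 4
  H: subtree_size = 1 + 0
  F: subtree_size = 1 + 0
  D: subtree_size = 1 + 0
  S: subtree_size = 1 + 0
Total subtree size of _1: 5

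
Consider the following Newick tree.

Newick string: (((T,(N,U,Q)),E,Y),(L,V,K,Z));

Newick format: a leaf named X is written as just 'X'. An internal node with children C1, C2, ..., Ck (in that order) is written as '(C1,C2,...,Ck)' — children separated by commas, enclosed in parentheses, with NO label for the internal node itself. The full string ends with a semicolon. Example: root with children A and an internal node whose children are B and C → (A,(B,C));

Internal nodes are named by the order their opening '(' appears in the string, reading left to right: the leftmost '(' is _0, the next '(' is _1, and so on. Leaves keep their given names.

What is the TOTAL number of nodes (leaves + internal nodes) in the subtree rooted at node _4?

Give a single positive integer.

Newick: (((T,(N,U,Q)),E,Y),(L,V,K,Z));
Locate _4: it is the '(' at position 19 (the 5th '(' reading left to right).
Query: subtree rooted at _4
_4: subtree_size = 1 + 4
  L: subtree_size = 1 + 0
  V: subtree_size = 1 + 0
  K: subtree_size = 1 + 0
  Z: subtree_size = 1 + 0
Total subtree size of _4: 5

Answer: 5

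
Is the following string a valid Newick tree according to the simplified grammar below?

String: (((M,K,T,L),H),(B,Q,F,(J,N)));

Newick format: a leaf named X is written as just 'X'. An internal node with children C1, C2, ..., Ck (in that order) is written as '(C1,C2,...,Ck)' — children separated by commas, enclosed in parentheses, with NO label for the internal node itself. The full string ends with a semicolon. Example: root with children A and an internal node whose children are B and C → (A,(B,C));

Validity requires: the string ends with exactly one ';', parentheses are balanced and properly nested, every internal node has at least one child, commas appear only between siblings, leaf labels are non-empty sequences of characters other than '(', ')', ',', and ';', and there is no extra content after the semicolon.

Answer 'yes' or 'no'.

Answer: yes

Derivation:
Input: (((M,K,T,L),H),(B,Q,F,(J,N)));
Paren balance: 5 '(' vs 5 ')' OK
Ends with single ';': True
Full parse: OK
Valid: True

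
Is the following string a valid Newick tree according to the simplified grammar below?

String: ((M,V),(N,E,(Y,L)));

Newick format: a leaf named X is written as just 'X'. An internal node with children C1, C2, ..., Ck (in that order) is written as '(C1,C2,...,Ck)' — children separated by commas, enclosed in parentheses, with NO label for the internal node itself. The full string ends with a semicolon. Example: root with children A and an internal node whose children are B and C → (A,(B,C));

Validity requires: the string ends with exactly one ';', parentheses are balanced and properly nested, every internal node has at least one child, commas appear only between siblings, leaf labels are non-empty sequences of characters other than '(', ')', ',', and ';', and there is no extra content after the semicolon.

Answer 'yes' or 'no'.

Answer: yes

Derivation:
Input: ((M,V),(N,E,(Y,L)));
Paren balance: 4 '(' vs 4 ')' OK
Ends with single ';': True
Full parse: OK
Valid: True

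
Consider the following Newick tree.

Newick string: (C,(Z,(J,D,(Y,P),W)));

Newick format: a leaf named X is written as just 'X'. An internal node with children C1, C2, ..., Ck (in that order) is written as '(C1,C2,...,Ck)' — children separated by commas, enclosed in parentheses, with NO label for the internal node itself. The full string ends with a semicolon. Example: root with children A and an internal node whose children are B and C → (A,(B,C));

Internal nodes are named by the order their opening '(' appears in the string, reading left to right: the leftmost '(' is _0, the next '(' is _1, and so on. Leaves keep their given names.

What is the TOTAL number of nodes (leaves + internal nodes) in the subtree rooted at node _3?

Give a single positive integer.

Answer: 3

Derivation:
Newick: (C,(Z,(J,D,(Y,P),W)));
Locate _3: it is the '(' at position 11 (the 4th '(' reading left to right).
Query: subtree rooted at _3
_3: subtree_size = 1 + 2
  Y: subtree_size = 1 + 0
  P: subtree_size = 1 + 0
Total subtree size of _3: 3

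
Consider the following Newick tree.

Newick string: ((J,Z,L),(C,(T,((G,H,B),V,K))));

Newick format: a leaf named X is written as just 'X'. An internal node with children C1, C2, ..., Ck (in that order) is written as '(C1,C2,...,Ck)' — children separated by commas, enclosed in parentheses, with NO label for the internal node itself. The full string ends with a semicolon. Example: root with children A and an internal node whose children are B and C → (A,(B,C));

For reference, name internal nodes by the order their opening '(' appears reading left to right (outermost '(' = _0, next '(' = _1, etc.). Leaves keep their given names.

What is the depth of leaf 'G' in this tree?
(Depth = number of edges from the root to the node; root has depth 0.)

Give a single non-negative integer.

Newick: ((J,Z,L),(C,(T,((G,H,B),V,K))));
Naming internals by '(' encounter order: outermost '(' = _0, next = _1, ...
Query node: G
Path from root: _0 -> _2 -> _3 -> _4 -> _5 -> G
Depth of G: 5 (number of edges from root)

Answer: 5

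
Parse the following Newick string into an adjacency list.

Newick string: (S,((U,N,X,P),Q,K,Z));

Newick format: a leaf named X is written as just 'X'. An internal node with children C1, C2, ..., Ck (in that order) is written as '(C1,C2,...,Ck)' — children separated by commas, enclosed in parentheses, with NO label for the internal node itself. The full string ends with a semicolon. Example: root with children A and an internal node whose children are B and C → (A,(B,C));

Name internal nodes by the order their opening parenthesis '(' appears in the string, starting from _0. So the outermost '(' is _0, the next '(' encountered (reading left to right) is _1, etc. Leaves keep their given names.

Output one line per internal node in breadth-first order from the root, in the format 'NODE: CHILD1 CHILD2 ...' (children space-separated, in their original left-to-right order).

Input: (S,((U,N,X,P),Q,K,Z));
Scanning left-to-right, naming '(' by encounter order:
  pos 0: '(' -> open internal node _0 (depth 1)
  pos 3: '(' -> open internal node _1 (depth 2)
  pos 4: '(' -> open internal node _2 (depth 3)
  pos 12: ')' -> close internal node _2 (now at depth 2)
  pos 19: ')' -> close internal node _1 (now at depth 1)
  pos 20: ')' -> close internal node _0 (now at depth 0)
Total internal nodes: 3
BFS adjacency from root:
  _0: S _1
  _1: _2 Q K Z
  _2: U N X P

Answer: _0: S _1
_1: _2 Q K Z
_2: U N X P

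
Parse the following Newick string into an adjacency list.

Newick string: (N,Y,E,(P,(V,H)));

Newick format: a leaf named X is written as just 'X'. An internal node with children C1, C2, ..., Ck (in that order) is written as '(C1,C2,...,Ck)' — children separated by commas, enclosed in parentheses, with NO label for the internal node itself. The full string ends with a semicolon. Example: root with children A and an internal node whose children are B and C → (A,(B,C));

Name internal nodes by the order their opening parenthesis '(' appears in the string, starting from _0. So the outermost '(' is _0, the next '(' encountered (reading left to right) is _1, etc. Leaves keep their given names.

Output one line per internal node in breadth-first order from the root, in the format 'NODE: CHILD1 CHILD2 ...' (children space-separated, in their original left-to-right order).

Input: (N,Y,E,(P,(V,H)));
Scanning left-to-right, naming '(' by encounter order:
  pos 0: '(' -> open internal node _0 (depth 1)
  pos 7: '(' -> open internal node _1 (depth 2)
  pos 10: '(' -> open internal node _2 (depth 3)
  pos 14: ')' -> close internal node _2 (now at depth 2)
  pos 15: ')' -> close internal node _1 (now at depth 1)
  pos 16: ')' -> close internal node _0 (now at depth 0)
Total internal nodes: 3
BFS adjacency from root:
  _0: N Y E _1
  _1: P _2
  _2: V H

Answer: _0: N Y E _1
_1: P _2
_2: V H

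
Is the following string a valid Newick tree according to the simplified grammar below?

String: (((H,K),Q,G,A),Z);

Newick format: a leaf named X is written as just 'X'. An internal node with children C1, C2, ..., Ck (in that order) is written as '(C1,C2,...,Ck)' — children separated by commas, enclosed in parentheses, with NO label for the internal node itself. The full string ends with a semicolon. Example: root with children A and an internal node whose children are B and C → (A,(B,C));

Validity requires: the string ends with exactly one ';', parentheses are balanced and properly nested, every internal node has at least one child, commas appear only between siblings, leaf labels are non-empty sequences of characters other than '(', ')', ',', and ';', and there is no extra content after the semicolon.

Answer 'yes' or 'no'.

Answer: yes

Derivation:
Input: (((H,K),Q,G,A),Z);
Paren balance: 3 '(' vs 3 ')' OK
Ends with single ';': True
Full parse: OK
Valid: True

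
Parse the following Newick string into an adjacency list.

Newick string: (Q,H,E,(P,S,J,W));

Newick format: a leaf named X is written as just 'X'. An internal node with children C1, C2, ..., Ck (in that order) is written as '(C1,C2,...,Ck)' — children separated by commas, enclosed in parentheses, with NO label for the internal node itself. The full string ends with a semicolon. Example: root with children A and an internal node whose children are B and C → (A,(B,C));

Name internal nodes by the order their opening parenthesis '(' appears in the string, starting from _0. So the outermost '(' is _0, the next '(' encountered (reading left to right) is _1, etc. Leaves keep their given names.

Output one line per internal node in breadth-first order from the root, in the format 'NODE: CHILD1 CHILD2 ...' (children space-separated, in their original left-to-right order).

Answer: _0: Q H E _1
_1: P S J W

Derivation:
Input: (Q,H,E,(P,S,J,W));
Scanning left-to-right, naming '(' by encounter order:
  pos 0: '(' -> open internal node _0 (depth 1)
  pos 7: '(' -> open internal node _1 (depth 2)
  pos 15: ')' -> close internal node _1 (now at depth 1)
  pos 16: ')' -> close internal node _0 (now at depth 0)
Total internal nodes: 2
BFS adjacency from root:
  _0: Q H E _1
  _1: P S J W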